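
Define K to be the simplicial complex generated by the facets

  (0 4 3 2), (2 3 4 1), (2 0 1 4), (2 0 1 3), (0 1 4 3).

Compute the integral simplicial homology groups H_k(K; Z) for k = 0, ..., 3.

H_0 ≅ Z,  H_1 = 0,  H_2 = 0,  H_3 ≅ Z.

K has 5 vertices, 10 edges, 10 triangles, 5 3-simplices.
rank ∂_0 = 0, rank ∂_1 = 4 ⇒ b_0 = 5 − 0 − 4 = 1; all invariant factors of ∂_1 are 1 so no torsion. So H_0 = Z.
rank ∂_1 = 4, rank ∂_2 = 6 ⇒ b_1 = 10 − 4 − 6 = 0; all invariant factors of ∂_2 are 1 so no torsion. So H_1 = 0.
rank ∂_2 = 6, rank ∂_3 = 4 ⇒ b_2 = 10 − 6 − 4 = 0; all invariant factors of ∂_3 are 1 so no torsion. So H_2 = 0.
rank ∂_3 = 4, rank ∂_4 = 0 ⇒ b_3 = 5 − 4 − 0 = 1. So H_3 = Z.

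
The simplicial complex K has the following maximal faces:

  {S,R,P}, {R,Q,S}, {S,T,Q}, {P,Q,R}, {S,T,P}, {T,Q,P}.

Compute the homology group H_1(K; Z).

H_1 ≅ 0.

Order the vertices as P < Q < R < S < T. Listing each simplex with vertices in this order, K has dimension 2 with simplices:

  0-simplices (5): P, Q, R, S, T
  1-simplices (9): PQ, PR, PS, PT, QR, QS, QT, RS, ST
  2-simplices (6): PQR, PQT, PRS, PST, QRS, QST

Hence C_0 ≅ Z^5, C_1 ≅ Z^9, C_2 ≅ Z^6.

The boundary map ∂_1: C_1 → C_0 is given by ∂[p,q] = [q] − [p].
This gives a 5×9 integer matrix of rank 4; reducing to Smith normal form yields diagonal entries (1,1,1,1).

∂_2: C_2 → C_1 sends each 2-simplex [p,q,r] to [q,r] − [p,r] + [p,q]. For instance
  ∂QRS = RS − QS + QR,
  ∂PQT = QT − PT + PQ.
The 9×6 boundary matrix has rank 5 and Smith normal form diag(1,1,1,1,1).

Now H_k = ker ∂_k / im ∂_{k+1}, so:

  H_1: rank ker ∂_1 − rank ∂_2 = (9 − 4) − 5 = 0, and the invariant factors of ∂_2 are all 1, so H_1 = 0.

(K is a triangulation of the 2-sphere S^2.)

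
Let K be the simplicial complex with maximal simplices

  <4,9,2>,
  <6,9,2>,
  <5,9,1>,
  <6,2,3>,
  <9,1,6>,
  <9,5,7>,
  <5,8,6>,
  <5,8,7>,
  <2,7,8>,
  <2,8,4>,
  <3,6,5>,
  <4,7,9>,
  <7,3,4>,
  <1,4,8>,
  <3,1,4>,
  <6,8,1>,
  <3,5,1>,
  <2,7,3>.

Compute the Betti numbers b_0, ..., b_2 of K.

b_0 = 1, b_1 = 1, b_2 = 0.

Order the vertices as 1 < 2 < 3 < 4 < 5 < 6 < 7 < 8 < 9. Listing each simplex with vertices in this order, K has dimension 2 with simplices:

  0-simplices (9): [1], [2], [3], [4], [5], [6], [7], [8], [9]
  1-simplices (27): (27 of them)
  2-simplices (18): [1,3,4], [1,3,5], [1,4,8], [1,5,9], [1,6,8], [1,6,9], [2,3,6], [2,3,7], [2,4,8], [2,4,9], [2,6,9], [2,7,8], [3,4,7], [3,5,6], [4,7,9], [5,6,8], [5,7,8], [5,7,9]

giving chain groups C_0 ≅ Z^9, C_1 ≅ Z^27, C_2 ≅ Z^18.

The boundary map ∂_1: C_1 → C_0 maps an edge to its endpoints' difference, ∂[p,q] = q − p. For instance
  ∂[1,4] = [4] − [1].
The resulting 9×27 matrix has rank 8, and its Smith normal form has invariant factors (1,1,1,1,1,1,1,1).

∂_2: C_2 → C_1 sends each 2-simplex [p,q,r] to [q,r] − [p,r] + [p,q]. For instance
  ∂[1,3,4] = [3,4] − [1,4] + [1,3],
  ∂[1,6,8] = [6,8] − [1,8] + [1,6].
This gives a 27×18 integer matrix of rank 18; reducing to Smith normal form yields diagonal entries (1,1,1,1,1,1,1,1,1,1,1,1,1,1,1,1,1,2).

From H_k ≅ ker(∂_k) / im(∂_{k+1}) we obtain:

  H_0: rank C_0 − rank ∂_1 = 9 − 8 = 1, and the invariant factors of ∂_1 are all 1, so H_0 ≅ Z.
  H_1: rank ker ∂_1 − rank ∂_2 = (27 − 8) − 18 = 1, and ∂_2 has invariant factor 2 > 1, so H_1 ≅ Z ⊕ Z_2.
  H_2: rank ker ∂_2 − rank ∂_3 = (18 − 18) − 0 = 0, and there is no ∂_3, so H_2 ≅ 0.

As a check, the Euler characteristic is 9 − 27 + 18 = 0, which agrees with 1 − 1 + 0 = 0.

Hence the Betti numbers are b_0 = 1, b_1 = 1, b_2 = 0.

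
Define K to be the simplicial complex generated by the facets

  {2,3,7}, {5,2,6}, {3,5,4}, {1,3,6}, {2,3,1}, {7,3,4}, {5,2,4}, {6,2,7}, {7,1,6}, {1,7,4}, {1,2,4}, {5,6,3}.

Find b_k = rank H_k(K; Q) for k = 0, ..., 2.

Take the total order 1 < 2 < 3 < 4 < 5 < 6 < 7 on the vertex set. Then K (dimension 2) consists of the simplices:

  0-simplices (7): [1], [2], [3], [4], [5], [6], [7]
  1-simplices (18): [1,2], [1,3], [1,4], [1,6], [1,7], [2,3], [2,4], [2,5], [2,6], [2,7], [3,4], [3,5], [3,6], [3,7], [4,5], [4,7], [5,6], [6,7]
  2-simplices (12): [1,2,3], [1,2,4], [1,3,6], [1,4,7], [1,6,7], [2,3,7], [2,4,5], [2,5,6], [2,6,7], [3,4,5], [3,4,7], [3,5,6]

Hence C_0 ≅ Z^7, C_1 ≅ Z^18, C_2 ≅ Z^12.

The boundary map ∂_1: C_1 → C_0 sends each edge [p,q] (with p < q) to q − p. For instance
  ∂[1,7] = [7] − [1].
This gives a 7×18 integer matrix of rank 6; reducing to Smith normal form yields diagonal entries (1,1,1,1,1,1).

The boundary map ∂_2: C_2 → C_1 sends each 2-simplex [p,q,r] to [q,r] − [p,r] + [p,q]. For instance
  ∂[3,5,6] = [5,6] − [3,6] + [3,5],
  ∂[2,6,7] = [6,7] − [2,7] + [2,6].
The 18×12 boundary matrix has rank 12 and Smith normal form diag(1,1,1,1,1,1,1,1,1,1,1,2).

Computing H_k = (kernel of ∂_k) / (image of ∂_{k+1}):

  H_0: rank C_0 − rank ∂_1 = 7 − 6 = 1, and the invariant factors of ∂_1 are all 1, so H_0 ≅ Z.
  H_1: rank ker ∂_1 − rank ∂_2 = (18 − 6) − 12 = 0, and ∂_2 has invariant factor 2 > 1, so H_1 ≅ Z/2Z.
  H_2: rank ker ∂_2 − rank ∂_3 = (12 − 12) − 0 = 0, and there is no ∂_3, so H_2 ≅ 0.

As a check, the Euler characteristic is 7 − 18 + 12 = 1, which agrees with 1 − 0 + 0 = 1.
(K is a triangulation of the real projective plane RP^2.)

Hence the Betti numbers are b_0 = 1, b_1 = 0, b_2 = 0.

b_0 = 1, b_1 = 0, b_2 = 0.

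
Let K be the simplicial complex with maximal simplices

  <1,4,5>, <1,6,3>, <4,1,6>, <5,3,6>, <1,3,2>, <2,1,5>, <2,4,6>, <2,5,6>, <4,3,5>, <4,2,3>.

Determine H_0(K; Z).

K has 6 vertices, 15 edges, 10 triangles.
rank ∂_0 = 0, rank ∂_1 = 5 ⇒ b_0 = 6 − 0 − 5 = 1; all invariant factors of ∂_1 are 1 so no torsion. So H_0 ≅ Z.

H_0 = Z.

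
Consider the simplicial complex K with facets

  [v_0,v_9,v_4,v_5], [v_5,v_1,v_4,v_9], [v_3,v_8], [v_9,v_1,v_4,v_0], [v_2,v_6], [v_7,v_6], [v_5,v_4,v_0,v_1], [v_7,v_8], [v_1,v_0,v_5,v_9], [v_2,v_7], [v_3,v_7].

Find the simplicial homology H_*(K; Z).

We work with the vertex ordering v_0 < v_1 < v_2 < v_3 < v_4 < v_5 < v_6 < v_7 < v_8 < v_9. The simplices of K, each written with vertices in increasing order, are:

  0-simplices (10): [v_0], [v_1], [v_2], [v_3], [v_4], [v_5], [v_6], [v_7], [v_8], [v_9]
  1-simplices (16): (16 of them)
  2-simplices (10): [v_0,v_1,v_4], [v_0,v_1,v_5], [v_0,v_1,v_9], [v_0,v_4,v_5], [v_0,v_4,v_9], [v_0,v_5,v_9], [v_1,v_4,v_5], [v_1,v_4,v_9], [v_1,v_5,v_9], [v_4,v_5,v_9]
  3-simplices (5): [v_0,v_1,v_4,v_5], [v_0,v_1,v_4,v_9], [v_0,v_1,v_5,v_9], [v_0,v_4,v_5,v_9], [v_1,v_4,v_5,v_9]

so the chain groups are C_0 ≅ Z^10, C_1 ≅ Z^16, C_2 ≅ Z^10, C_3 ≅ Z^5.

Boundary ∂_1: C_1 → C_0 maps an edge to its endpoints' difference, ∂[p,q] = q − p. For instance
  ∂[v_3,v_7] = [v_7] − [v_3].
The resulting 10×16 matrix has rank 8, and its Smith normal form has invariant factors (1,1,1,1,1,1,1,1).

∂_2: C_2 → C_1 sends each 2-simplex [p,q,r] to [q,r] − [p,r] + [p,q]. For instance
  ∂[v_1,v_5,v_9] = [v_5,v_9] − [v_1,v_9] + [v_1,v_5],
  ∂[v_0,v_1,v_4] = [v_1,v_4] − [v_0,v_4] + [v_0,v_1].
The 16×10 boundary matrix has rank 6 and Smith normal form diag(1,1,1,1,1,1).

∂_3: C_3 → C_2 sends each 3-simplex σ to the alternating sum Σ_i (−1)^i (σ with its i-th vertex removed). For instance
  ∂[v_0,v_4,v_5,v_9] = [v_4,v_5,v_9] − [v_0,v_5,v_9] + [v_0,v_4,v_9] − [v_0,v_4,v_5],
  ∂[v_0,v_1,v_4,v_9] = [v_1,v_4,v_9] − [v_0,v_4,v_9] + [v_0,v_1,v_9] − [v_0,v_1,v_4].
The resulting 10×5 matrix has rank 4, and its Smith normal form has invariant factors (1,1,1,1).

From H_k ≅ ker(∂_k) / im(∂_{k+1}) we obtain:

  H_0: rank C_0 − rank ∂_1 = 10 − 8 = 2, and the invariant factors of ∂_1 are all 1, so H_0 = Z^2.
  H_1: rank ker ∂_1 − rank ∂_2 = (16 − 8) − 6 = 2, and the invariant factors of ∂_2 are all 1, so H_1 = Z^2.
  H_2: rank ker ∂_2 − rank ∂_3 = (10 − 6) − 4 = 0, and the invariant factors of ∂_3 are all 1, so H_2 = 0.
  H_3: rank ker ∂_3 − rank ∂_4 = (5 − 4) − 0 = 1, and there is no ∂_4, so H_3 = Z.

H_0 = Z^2,  H_1 = Z^2,  H_2 = 0,  H_3 = Z.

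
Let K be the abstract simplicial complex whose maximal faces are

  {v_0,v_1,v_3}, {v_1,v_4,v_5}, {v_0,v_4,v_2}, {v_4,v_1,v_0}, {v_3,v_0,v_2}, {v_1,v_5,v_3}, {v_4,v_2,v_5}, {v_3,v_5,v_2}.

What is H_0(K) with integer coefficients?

H_0 = Z.

Fix the vertex order v_0 < v_1 < v_2 < v_3 < v_4 < v_5 and write every simplex with vertices in increasing order. Then dim K = 2 and the simplices of K are:

  0-simplices (6): [v_0], [v_1], [v_2], [v_3], [v_4], [v_5]
  1-simplices (12): [v_0,v_1], [v_0,v_2], [v_0,v_3], [v_0,v_4], [v_1,v_3], [v_1,v_4], [v_1,v_5], [v_2,v_3], [v_2,v_4], [v_2,v_5], [v_3,v_5], [v_4,v_5]
  2-simplices (8): [v_0,v_1,v_3], [v_0,v_1,v_4], [v_0,v_2,v_3], [v_0,v_2,v_4], [v_1,v_3,v_5], [v_1,v_4,v_5], [v_2,v_3,v_5], [v_2,v_4,v_5]

Hence C_0 ≅ Z^6, C_1 ≅ Z^12, C_2 ≅ Z^8.

Boundary ∂_1: C_1 → C_0 sends each edge [p,q] (with p < q) to q − p.
The resulting 6×12 matrix has rank 5, and its Smith normal form has invariant factors (1,1,1,1,1).

∂_2: C_2 → C_1 acts by ∂[p,q,r] = [q,r] − [p,r] + [p,q]. For instance
  ∂[v_0,v_2,v_3] = [v_2,v_3] − [v_0,v_3] + [v_0,v_2],
  ∂[v_0,v_1,v_3] = [v_1,v_3] − [v_0,v_3] + [v_0,v_1].
As a 12×8 matrix over Z this has rank 7, with invariant factors (1,1,1,1,1,1,1).

Computing H_k = (kernel of ∂_k) / (image of ∂_{k+1}):

  H_0: rank C_0 − rank ∂_1 = 6 − 5 = 1, and the invariant factors of ∂_1 are all 1, so H_0 ≅ Z.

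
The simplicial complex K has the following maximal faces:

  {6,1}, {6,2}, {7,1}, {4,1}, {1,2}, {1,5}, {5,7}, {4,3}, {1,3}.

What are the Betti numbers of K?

We work with the vertex ordering 1 < 2 < 3 < 4 < 5 < 6 < 7. The simplices of K, each written with vertices in increasing order, are:

  0-simplices (7): [1], [2], [3], [4], [5], [6], [7]
  1-simplices (9): [1,2], [1,3], [1,4], [1,5], [1,6], [1,7], [2,6], [3,4], [5,7]

giving chain groups C_0 ≅ Z^7, C_1 ≅ Z^9.

The boundary map ∂_1: C_1 → C_0 sends each edge [p,q] (with p < q) to q − p. For instance
  ∂[1,7] = [7] − [1].
The 7×9 boundary matrix has rank 6 and Smith normal form diag(1,1,1,1,1,1).

Reading off H_k = ker ∂_k / im ∂_{k+1}:

  H_0: rank C_0 − rank ∂_1 = 7 − 6 = 1, and the invariant factors of ∂_1 are all 1, so H_0 = Z.
  H_1: rank ker ∂_1 − rank ∂_2 = (9 − 6) − 0 = 3, and there is no ∂_2, so H_1 = Z^3.

Hence the Betti numbers are b_0 = 1, b_1 = 3.

b_0 = 1, b_1 = 3.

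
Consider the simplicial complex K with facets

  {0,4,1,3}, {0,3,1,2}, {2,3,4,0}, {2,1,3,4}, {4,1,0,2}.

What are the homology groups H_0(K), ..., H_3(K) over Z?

H_0 = Z,  H_1 = 0,  H_2 = 0,  H_3 = Z.

Fix the vertex order 0 < 1 < 2 < 3 < 4 and write every simplex with vertices in increasing order. Then dim K = 3 and the simplices of K are:

  0-simplices (5): [0], [1], [2], [3], [4]
  1-simplices (10): [0,1], [0,2], [0,3], [0,4], [1,2], [1,3], [1,4], [2,3], [2,4], [3,4]
  2-simplices (10): [0,1,2], [0,1,3], [0,1,4], [0,2,3], [0,2,4], [0,3,4], [1,2,3], [1,2,4], [1,3,4], [2,3,4]
  3-simplices (5): [0,1,2,3], [0,1,2,4], [0,1,3,4], [0,2,3,4], [1,2,3,4]

giving chain groups C_0 ≅ Z^5, C_1 ≅ Z^10, C_2 ≅ Z^10, C_3 ≅ Z^5.

The boundary map ∂_1: C_1 → C_0 is given by ∂[p,q] = [q] − [p].
The resulting 5×10 matrix has rank 4, and its Smith normal form has invariant factors (1,1,1,1).

The boundary map ∂_2: C_2 → C_1 sends each 2-simplex [p,q,r] to [q,r] − [p,r] + [p,q]. For instance
  ∂[2,3,4] = [3,4] − [2,4] + [2,3],
  ∂[1,3,4] = [3,4] − [1,4] + [1,3].
The resulting 10×10 matrix has rank 6, and its Smith normal form has invariant factors (1,1,1,1,1,1).

∂_3: C_3 → C_2 sends each 3-simplex σ to the alternating sum Σ_i (−1)^i (σ with its i-th vertex removed). For instance
  ∂[0,2,3,4] = [2,3,4] − [0,3,4] + [0,2,4] − [0,2,3],
  ∂[0,1,3,4] = [1,3,4] − [0,3,4] + [0,1,4] − [0,1,3].
As a 10×5 matrix over Z this has rank 4, with invariant factors (1,1,1,1).

Computing H_k = (kernel of ∂_k) / (image of ∂_{k+1}):

  H_0: rank C_0 − rank ∂_1 = 5 − 4 = 1, and the invariant factors of ∂_1 are all 1, so H_0 ≅ Z.
  H_1: rank ker ∂_1 − rank ∂_2 = (10 − 4) − 6 = 0, and the invariant factors of ∂_2 are all 1, so H_1 ≅ 0.
  H_2: rank ker ∂_2 − rank ∂_3 = (10 − 6) − 4 = 0, and the invariant factors of ∂_3 are all 1, so H_2 ≅ 0.
  H_3: rank ker ∂_3 − rank ∂_4 = (5 − 4) − 0 = 1, and there is no ∂_4, so H_3 ≅ Z.

As a check, the Euler characteristic is 5 − 10 + 10 − 5 = 0, which agrees with 1 − 0 + 0 − 1 = 0.
(K is a triangulation of the 3-sphere S^3.)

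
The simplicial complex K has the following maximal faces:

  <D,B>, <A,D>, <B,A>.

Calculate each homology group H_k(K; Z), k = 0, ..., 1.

H_0 ≅ Z,  H_1 ≅ Z.

Take the total order A < B < D on the vertex set. Then K (dimension 1) consists of the simplices:

  0-simplices (3): A, B, D
  1-simplices (3): AB, AD, BD

Hence C_0 ≅ Z^3, C_1 ≅ Z^3.

The boundary map ∂_1: C_1 → C_0 sends each edge [p,q] (with p < q) to q − p.
As a 3×3 matrix over Z this has rank 2, with invariant factors (1,1).

Computing H_k = (kernel of ∂_k) / (image of ∂_{k+1}):

  H_0: rank C_0 − rank ∂_1 = 3 − 2 = 1, and the invariant factors of ∂_1 are all 1, so H_0 = Z.
  H_1: rank ker ∂_1 − rank ∂_2 = (3 − 2) − 0 = 1, and there is no ∂_2, so H_1 = Z.

(K is a triangulation of the circle S^1.)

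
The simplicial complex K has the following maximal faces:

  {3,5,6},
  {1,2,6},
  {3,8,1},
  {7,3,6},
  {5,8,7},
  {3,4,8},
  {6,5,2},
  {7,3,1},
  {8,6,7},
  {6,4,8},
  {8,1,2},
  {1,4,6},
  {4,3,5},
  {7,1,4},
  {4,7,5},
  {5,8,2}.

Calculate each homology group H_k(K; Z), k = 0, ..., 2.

We work with the vertex ordering 1 < 2 < 3 < 4 < 5 < 6 < 7 < 8. The simplices of K, each written with vertices in increasing order, are:

  0-simplices (8): [1], [2], [3], [4], [5], [6], [7], [8]
  1-simplices (24): (24 of them)
  2-simplices (16): [1,2,6], [1,2,8], [1,3,7], [1,3,8], [1,4,6], [1,4,7], [2,5,6], [2,5,8], [3,4,5], [3,4,8], [3,5,6], [3,6,7], [4,5,7], [4,6,8], [5,7,8], [6,7,8]

Hence C_0 ≅ Z^8, C_1 ≅ Z^24, C_2 ≅ Z^16.

Boundary ∂_1: C_1 → C_0 is given by ∂[p,q] = [q] − [p]. For instance
  ∂[3,6] = [6] − [3].
The resulting 8×24 matrix has rank 7, and its Smith normal form has invariant factors (1,1,1,1,1,1,1).

Boundary ∂_2: C_2 → C_1 acts by ∂[p,q,r] = [q,r] − [p,r] + [p,q]. For instance
  ∂[4,5,7] = [5,7] − [4,7] + [4,5],
  ∂[3,5,6] = [5,6] − [3,6] + [3,5].
This gives a 24×16 integer matrix of rank 15; reducing to Smith normal form yields diagonal entries (1,1,1,1,1,1,1,1,1,1,1,1,1,1,1).

Now H_k = ker ∂_k / im ∂_{k+1}, so:

  H_0: rank C_0 − rank ∂_1 = 8 − 7 = 1, and the invariant factors of ∂_1 are all 1, so H_0 ≅ Z.
  H_1: rank ker ∂_1 − rank ∂_2 = (24 − 7) − 15 = 2, and the invariant factors of ∂_2 are all 1, so H_1 ≅ Z^2.
  H_2: rank ker ∂_2 − rank ∂_3 = (16 − 15) − 0 = 1, and there is no ∂_3, so H_2 ≅ Z.

H_0 = Z,  H_1 = Z^2,  H_2 = Z.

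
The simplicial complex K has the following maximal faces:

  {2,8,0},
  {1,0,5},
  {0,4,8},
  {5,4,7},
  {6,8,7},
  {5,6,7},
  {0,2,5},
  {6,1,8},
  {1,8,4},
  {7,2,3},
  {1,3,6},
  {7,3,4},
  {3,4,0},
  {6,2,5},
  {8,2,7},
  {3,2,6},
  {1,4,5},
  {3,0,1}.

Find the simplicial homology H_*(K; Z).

H_0 = Z,  H_1 = Z ⊕ Z/2,  H_2 = 0.

Order the vertices as 0 < 1 < 2 < 3 < 4 < 5 < 6 < 7 < 8. Listing each simplex with vertices in this order, K has dimension 2 with simplices:

  0-simplices (9): [0], [1], [2], [3], [4], [5], [6], [7], [8]
  1-simplices (27): (27 of them)
  2-simplices (18): [0,1,3], [0,1,5], [0,2,5], [0,2,8], [0,3,4], [0,4,8], [1,3,6], [1,4,5], [1,4,8], [1,6,8], [2,3,6], [2,3,7], [2,5,6], [2,7,8], [3,4,7], [4,5,7], [5,6,7], [6,7,8]

so the chain groups are C_0 ≅ Z^9, C_1 ≅ Z^27, C_2 ≅ Z^18.

∂_1: C_1 → C_0 is given by ∂[p,q] = [q] − [p]. For instance
  ∂[6,8] = [8] − [6].
The resulting 9×27 matrix has rank 8, and its Smith normal form has invariant factors (1,1,1,1,1,1,1,1).

The boundary map ∂_2: C_2 → C_1 acts by ∂[p,q,r] = [q,r] − [p,r] + [p,q]. For instance
  ∂[0,1,5] = [1,5] − [0,5] + [0,1],
  ∂[6,7,8] = [7,8] − [6,8] + [6,7].
As a 27×18 matrix over Z this has rank 18, with invariant factors (1,1,1,1,1,1,1,1,1,1,1,1,1,1,1,1,1,2).

Computing H_k = (kernel of ∂_k) / (image of ∂_{k+1}):

  H_0: rank C_0 − rank ∂_1 = 9 − 8 = 1, and the invariant factors of ∂_1 are all 1, so H_0 ≅ Z.
  H_1: rank ker ∂_1 − rank ∂_2 = (27 − 8) − 18 = 1, and ∂_2 has invariant factor 2 > 1, so H_1 ≅ Z ⊕ Z/2.
  H_2: rank ker ∂_2 − rank ∂_3 = (18 − 18) − 0 = 0, and there is no ∂_3, so H_2 ≅ 0.

As a check, the Euler characteristic is 9 − 27 + 18 = 0, which agrees with 1 − 1 + 0 = 0.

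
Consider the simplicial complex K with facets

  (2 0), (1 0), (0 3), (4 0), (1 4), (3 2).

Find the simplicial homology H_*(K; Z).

H_0 ≅ Z,  H_1 ≅ Z^2.

K has 5 vertices, 6 edges.
rank ∂_0 = 0, rank ∂_1 = 4 ⇒ b_0 = 5 − 0 − 4 = 1; all invariant factors of ∂_1 are 1 so no torsion. So H_0 = Z.
rank ∂_1 = 4, rank ∂_2 = 0 ⇒ b_1 = 6 − 4 − 0 = 2. So H_1 = Z^2.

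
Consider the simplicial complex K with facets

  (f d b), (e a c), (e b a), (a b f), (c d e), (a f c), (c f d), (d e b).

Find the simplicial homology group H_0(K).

We work with the vertex ordering a < b < c < d < e < f. The simplices of K, each written with vertices in increasing order, are:

  0-simplices (6): a, b, c, d, e, f
  1-simplices (12): ab, ac, ae, af, bd, be, bf, cd, ce, cf, de, df
  2-simplices (8): abe, abf, ace, acf, bde, bdf, cde, cdf

giving chain groups C_0 ≅ Z^6, C_1 ≅ Z^12, C_2 ≅ Z^8.

∂_1: C_1 → C_0 is given by ∂[p,q] = [q] − [p]. For instance
  ∂ae = e − a.
This gives a 6×12 integer matrix of rank 5; reducing to Smith normal form yields diagonal entries (1,1,1,1,1).

The boundary map ∂_2: C_2 → C_1 acts by ∂[p,q,r] = [q,r] − [p,r] + [p,q]. For instance
  ∂bde = de − be + bd,
  ∂ace = ce − ae + ac.
As a 12×8 matrix over Z this has rank 7, with invariant factors (1,1,1,1,1,1,1).

From H_k ≅ ker(∂_k) / im(∂_{k+1}) we obtain:

  H_0: rank C_0 − rank ∂_1 = 6 − 5 = 1, and the invariant factors of ∂_1 are all 1, so H_0 = Z.

H_0 = Z.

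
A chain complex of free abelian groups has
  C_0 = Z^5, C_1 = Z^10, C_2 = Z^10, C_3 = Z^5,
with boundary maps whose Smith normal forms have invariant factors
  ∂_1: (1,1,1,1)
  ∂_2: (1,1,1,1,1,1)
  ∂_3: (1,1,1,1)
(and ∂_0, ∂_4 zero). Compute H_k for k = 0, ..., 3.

H_0 ≅ Z,  H_1 = 0,  H_2 = 0,  H_3 ≅ Z.

H_0: b_0 = 5 − 0 − 4 = 1; torsion from ∂_1 factors > 1: none. So H_0 ≅ Z.
H_1: b_1 = 10 − 4 − 6 = 0; torsion from ∂_2 factors > 1: none. So H_1 ≅ 0.
H_2: b_2 = 10 − 6 − 4 = 0; torsion from ∂_3 factors > 1: none. So H_2 ≅ 0.
H_3: b_3 = 5 − 4 − 0 = 1; torsion from ∂_4 factors > 1: none. So H_3 ≅ Z.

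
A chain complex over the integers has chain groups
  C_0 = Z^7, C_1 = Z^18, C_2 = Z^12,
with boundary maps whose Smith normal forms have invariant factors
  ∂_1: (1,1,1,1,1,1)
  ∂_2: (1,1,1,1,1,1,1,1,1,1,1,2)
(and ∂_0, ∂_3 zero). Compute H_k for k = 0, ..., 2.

H_0: b_0 = 7 − 0 − 6 = 1; torsion from ∂_1 factors > 1: none. So H_0 ≅ Z.
H_1: b_1 = 18 − 6 − 12 = 0; torsion from ∂_2 factors > 1: [2]. So H_1 ≅ Z/2.
H_2: b_2 = 12 − 12 − 0 = 0; torsion from ∂_3 factors > 1: none. So H_2 ≅ 0.

H_0 ≅ Z,  H_1 ≅ Z/2,  H_2 = 0.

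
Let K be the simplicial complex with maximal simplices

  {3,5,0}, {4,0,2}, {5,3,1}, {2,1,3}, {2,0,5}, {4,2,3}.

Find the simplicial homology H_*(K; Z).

Order the vertices as 0 < 1 < 2 < 3 < 4 < 5. Listing each simplex with vertices in this order, K has dimension 2 with simplices:

  0-simplices (6): [0], [1], [2], [3], [4], [5]
  1-simplices (12): [0,2], [0,3], [0,4], [0,5], [1,2], [1,3], [1,5], [2,3], [2,4], [2,5], [3,4], [3,5]
  2-simplices (6): [0,2,4], [0,2,5], [0,3,5], [1,2,3], [1,3,5], [2,3,4]

so the chain groups are C_0 ≅ Z^6, C_1 ≅ Z^12, C_2 ≅ Z^6.

Boundary ∂_1: C_1 → C_0 is given by ∂[p,q] = [q] − [p].
The resulting 6×12 matrix has rank 5, and its Smith normal form has invariant factors (1,1,1,1,1).

Boundary ∂_2: C_2 → C_1 acts by ∂[p,q,r] = [q,r] − [p,r] + [p,q]. For instance
  ∂[0,3,5] = [3,5] − [0,5] + [0,3],
  ∂[0,2,4] = [2,4] − [0,4] + [0,2].
The resulting 12×6 matrix has rank 6, and its Smith normal form has invariant factors (1,1,1,1,1,1).

Computing H_k = (kernel of ∂_k) / (image of ∂_{k+1}):

  H_0: rank C_0 − rank ∂_1 = 6 − 5 = 1, and the invariant factors of ∂_1 are all 1, so H_0 = Z.
  H_1: rank ker ∂_1 − rank ∂_2 = (12 − 5) − 6 = 1, and the invariant factors of ∂_2 are all 1, so H_1 = Z.
  H_2: rank ker ∂_2 − rank ∂_3 = (6 − 6) − 0 = 0, and there is no ∂_3, so H_2 = 0.

(K is a triangulation of the cylinder S^1 x I.)

H_0 = Z,  H_1 = Z,  H_2 = 0.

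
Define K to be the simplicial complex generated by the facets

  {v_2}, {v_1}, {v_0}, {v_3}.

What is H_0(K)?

Fix the vertex order v_0 < v_1 < v_2 < v_3 and write every simplex with vertices in increasing order. Then dim K = 0 and the simplices of K are:

  0-simplices (4): [v_0], [v_1], [v_2], [v_3]

giving chain groups C_0 ≅ Z^4.

Computing H_k = (kernel of ∂_k) / (image of ∂_{k+1}):

  H_0: rank C_0 − rank ∂_1 = 4 − 0 = 4, and there is no ∂_1, so H_0 = Z^4.

(K is a triangulation of a set of 4 points.)

H_0 = Z^4.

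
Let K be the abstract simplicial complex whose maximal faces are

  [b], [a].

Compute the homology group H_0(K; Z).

Order the vertices as a < b. Listing each simplex with vertices in this order, K has dimension 0 with simplices:

  0-simplices (2): a, b

so the chain groups are C_0 ≅ Z^2.

Now H_k = ker ∂_k / im ∂_{k+1}, so:

  H_0: rank C_0 − rank ∂_1 = 2 − 0 = 2, and there is no ∂_1, so H_0 ≅ Z^2.

H_0 ≅ Z^2.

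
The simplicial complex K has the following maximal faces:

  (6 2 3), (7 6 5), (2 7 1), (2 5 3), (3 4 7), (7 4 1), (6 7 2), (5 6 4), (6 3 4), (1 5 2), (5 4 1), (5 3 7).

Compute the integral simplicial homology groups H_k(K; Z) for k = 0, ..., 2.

H_0 = Z,  H_1 = Z/2Z,  H_2 = 0.

K has 7 vertices, 18 edges, 12 triangles.
rank ∂_0 = 0, rank ∂_1 = 6 ⇒ b_0 = 7 − 0 − 6 = 1; all invariant factors of ∂_1 are 1 so no torsion. So H_0 ≅ Z.
rank ∂_1 = 6, rank ∂_2 = 12 ⇒ b_1 = 18 − 6 − 12 = 0; ∂_2 has invariant factor(s) [2] giving torsion. So H_1 ≅ Z/2Z.
rank ∂_2 = 12, rank ∂_3 = 0 ⇒ b_2 = 12 − 12 − 0 = 0. So H_2 ≅ 0.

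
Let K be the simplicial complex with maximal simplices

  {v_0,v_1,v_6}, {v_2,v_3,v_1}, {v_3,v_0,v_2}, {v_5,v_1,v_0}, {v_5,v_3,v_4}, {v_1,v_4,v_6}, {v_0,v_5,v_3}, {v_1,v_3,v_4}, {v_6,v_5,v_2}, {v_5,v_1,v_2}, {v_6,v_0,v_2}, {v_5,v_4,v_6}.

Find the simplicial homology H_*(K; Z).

Take the total order v_0 < v_1 < v_2 < v_3 < v_4 < v_5 < v_6 on the vertex set. Then K (dimension 2) consists of the simplices:

  0-simplices (7): [v_0], [v_1], [v_2], [v_3], [v_4], [v_5], [v_6]
  1-simplices (18): (18 of them)
  2-simplices (12): (12 of them)

Hence C_0 ≅ Z^7, C_1 ≅ Z^18, C_2 ≅ Z^12.

∂_1: C_1 → C_0 maps an edge to its endpoints' difference, ∂[p,q] = q − p.
The 7×18 boundary matrix has rank 6 and Smith normal form diag(1,1,1,1,1,1).

Boundary ∂_2: C_2 → C_1 sends each 2-simplex [p,q,r] to [q,r] − [p,r] + [p,q]. For instance
  ∂[v_1,v_3,v_4] = [v_3,v_4] − [v_1,v_4] + [v_1,v_3],
  ∂[v_0,v_2,v_3] = [v_2,v_3] − [v_0,v_3] + [v_0,v_2].
As a 18×12 matrix over Z this has rank 12, with invariant factors (1,1,1,1,1,1,1,1,1,1,1,2).

From H_k ≅ ker(∂_k) / im(∂_{k+1}) we obtain:

  H_0: rank C_0 − rank ∂_1 = 7 − 6 = 1, and the invariant factors of ∂_1 are all 1, so H_0 ≅ Z.
  H_1: rank ker ∂_1 − rank ∂_2 = (18 − 6) − 12 = 0, and ∂_2 has invariant factor 2 > 1, so H_1 ≅ Z/2.
  H_2: rank ker ∂_2 − rank ∂_3 = (12 − 12) − 0 = 0, and there is no ∂_3, so H_2 ≅ 0.

As a check, the Euler characteristic is 7 − 18 + 12 = 1, which agrees with 1 − 0 + 0 = 1.
(K is a triangulation of the real projective plane RP^2.)

H_0 ≅ Z,  H_1 ≅ Z/2,  H_2 = 0.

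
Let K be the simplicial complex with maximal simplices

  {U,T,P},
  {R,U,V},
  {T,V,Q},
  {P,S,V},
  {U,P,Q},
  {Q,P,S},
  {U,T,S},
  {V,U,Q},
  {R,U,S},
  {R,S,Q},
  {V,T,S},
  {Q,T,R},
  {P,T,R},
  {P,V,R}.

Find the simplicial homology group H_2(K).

H_2 = Z.

We work with the vertex ordering P < Q < R < S < T < U < V. The simplices of K, each written with vertices in increasing order, are:

  0-simplices (7): P, Q, R, S, T, U, V
  1-simplices (21): PQ, PR, PS, PT, PU, PV, QR, QS, QT, QU, QV, RS, RT, RU, RV, ST, SU, SV, TU, TV, UV
  2-simplices (14): PQS, PQU, PRT, PRV, PSV, PTU, QRS, QRT, QTV, QUV, RSU, RUV, STU, STV

giving chain groups C_0 ≅ Z^7, C_1 ≅ Z^21, C_2 ≅ Z^14.

The boundary map ∂_1: C_1 → C_0 maps an edge to its endpoints' difference, ∂[p,q] = q − p. For instance
  ∂RS = S − R.
This gives a 7×21 integer matrix of rank 6; reducing to Smith normal form yields diagonal entries (1,1,1,1,1,1).

The boundary map ∂_2: C_2 → C_1 acts by ∂[p,q,r] = [q,r] − [p,r] + [p,q]. For instance
  ∂QRS = RS − QS + QR,
  ∂PSV = SV − PV + PS.
This gives a 21×14 integer matrix of rank 13; reducing to Smith normal form yields diagonal entries (1,1,1,1,1,1,1,1,1,1,1,1,1).

Computing H_k = (kernel of ∂_k) / (image of ∂_{k+1}):

  H_2: rank ker ∂_2 − rank ∂_3 = (14 − 13) − 0 = 1, and there is no ∂_3, so H_2 ≅ Z.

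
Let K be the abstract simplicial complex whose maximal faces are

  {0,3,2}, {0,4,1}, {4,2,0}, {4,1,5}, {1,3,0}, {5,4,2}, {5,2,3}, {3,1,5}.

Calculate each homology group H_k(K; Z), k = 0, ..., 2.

H_0 ≅ Z,  H_1 = 0,  H_2 ≅ Z.

We work with the vertex ordering 0 < 1 < 2 < 3 < 4 < 5. The simplices of K, each written with vertices in increasing order, are:

  0-simplices (6): [0], [1], [2], [3], [4], [5]
  1-simplices (12): [0,1], [0,2], [0,3], [0,4], [1,3], [1,4], [1,5], [2,3], [2,4], [2,5], [3,5], [4,5]
  2-simplices (8): [0,1,3], [0,1,4], [0,2,3], [0,2,4], [1,3,5], [1,4,5], [2,3,5], [2,4,5]

Hence C_0 ≅ Z^6, C_1 ≅ Z^12, C_2 ≅ Z^8.

The boundary map ∂_1: C_1 → C_0 maps an edge to its endpoints' difference, ∂[p,q] = q − p.
The 6×12 boundary matrix has rank 5 and Smith normal form diag(1,1,1,1,1).

Boundary ∂_2: C_2 → C_1 sends each 2-simplex [p,q,r] to [q,r] − [p,r] + [p,q]. For instance
  ∂[0,2,4] = [2,4] − [0,4] + [0,2],
  ∂[0,1,3] = [1,3] − [0,3] + [0,1].
This gives a 12×8 integer matrix of rank 7; reducing to Smith normal form yields diagonal entries (1,1,1,1,1,1,1).

From H_k ≅ ker(∂_k) / im(∂_{k+1}) we obtain:

  H_0: rank C_0 − rank ∂_1 = 6 − 5 = 1, and the invariant factors of ∂_1 are all 1, so H_0 ≅ Z.
  H_1: rank ker ∂_1 − rank ∂_2 = (12 − 5) − 7 = 0, and the invariant factors of ∂_2 are all 1, so H_1 ≅ 0.
  H_2: rank ker ∂_2 − rank ∂_3 = (8 − 7) − 0 = 1, and there is no ∂_3, so H_2 ≅ Z.

As a check, the Euler characteristic is 6 − 12 + 8 = 2, which agrees with 1 − 0 + 1 = 2.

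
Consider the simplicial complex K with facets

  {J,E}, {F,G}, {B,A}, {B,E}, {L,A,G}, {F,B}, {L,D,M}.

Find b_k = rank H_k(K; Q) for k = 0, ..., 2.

Take the total order A < B < D < E < F < G < J < L < M on the vertex set. Then K (dimension 2) consists of the simplices:

  0-simplices (9): A, B, D, E, F, G, J, L, M
  1-simplices (11): AB, AG, AL, BE, BF, DL, DM, EJ, FG, GL, LM
  2-simplices (2): AGL, DLM

giving chain groups C_0 ≅ Z^9, C_1 ≅ Z^11, C_2 ≅ Z^2.

Boundary ∂_1: C_1 → C_0 maps an edge to its endpoints' difference, ∂[p,q] = q − p.
The 9×11 boundary matrix has rank 8 and Smith normal form diag(1,1,1,1,1,1,1,1).

The boundary map ∂_2: C_2 → C_1 acts by ∂[p,q,r] = [q,r] − [p,r] + [p,q]. For instance
  ∂AGL = GL − AL + AG,
  ∂DLM = LM − DM + DL.
The 11×2 boundary matrix has rank 2 and Smith normal form diag(1,1).

Computing H_k = (kernel of ∂_k) / (image of ∂_{k+1}):

  H_0: rank C_0 − rank ∂_1 = 9 − 8 = 1, and the invariant factors of ∂_1 are all 1, so H_0 ≅ Z.
  H_1: rank ker ∂_1 − rank ∂_2 = (11 − 8) − 2 = 1, and the invariant factors of ∂_2 are all 1, so H_1 ≅ Z.
  H_2: rank ker ∂_2 − rank ∂_3 = (2 − 2) − 0 = 0, and there is no ∂_3, so H_2 ≅ 0.

Hence the Betti numbers are b_0 = 1, b_1 = 1, b_2 = 0.

b_0 = 1, b_1 = 1, b_2 = 0.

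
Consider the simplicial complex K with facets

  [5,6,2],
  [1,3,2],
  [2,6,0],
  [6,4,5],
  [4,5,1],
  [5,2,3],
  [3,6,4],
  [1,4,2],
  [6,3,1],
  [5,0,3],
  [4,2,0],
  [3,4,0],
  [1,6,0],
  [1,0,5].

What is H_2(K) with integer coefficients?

H_2 ≅ Z.

K has 7 vertices, 21 edges, 14 triangles.
rank ∂_2 = 13, rank ∂_3 = 0 ⇒ b_2 = 14 − 13 − 0 = 1. So H_2 = Z.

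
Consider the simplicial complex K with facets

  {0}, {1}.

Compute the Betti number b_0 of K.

Order the vertices as 0 < 1. Listing each simplex with vertices in this order, K has dimension 0 with simplices:

  0-simplices (2): [0], [1]

giving chain groups C_0 ≅ Z^2.

From H_k ≅ ker(∂_k) / im(∂_{k+1}) we obtain:

  H_0: rank C_0 − rank ∂_1 = 2 − 0 = 2, and there is no ∂_1, so H_0 = Z^2.

Hence the Betti numbers are b_0 = 2.

b_0 = 2.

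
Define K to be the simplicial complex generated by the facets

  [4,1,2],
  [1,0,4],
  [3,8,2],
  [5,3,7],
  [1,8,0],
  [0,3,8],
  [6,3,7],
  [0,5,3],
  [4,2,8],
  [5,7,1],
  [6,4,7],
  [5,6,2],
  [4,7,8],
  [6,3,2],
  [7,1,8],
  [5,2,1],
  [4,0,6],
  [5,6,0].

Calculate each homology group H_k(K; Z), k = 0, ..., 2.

K has 9 vertices, 27 edges, 18 triangles.
rank ∂_0 = 0, rank ∂_1 = 8 ⇒ b_0 = 9 − 0 − 8 = 1; all invariant factors of ∂_1 are 1 so no torsion. So H_0 = Z.
rank ∂_1 = 8, rank ∂_2 = 18 ⇒ b_1 = 27 − 8 − 18 = 1; ∂_2 has invariant factor(s) [2] giving torsion. So H_1 = Z ⊕ Z/2.
rank ∂_2 = 18, rank ∂_3 = 0 ⇒ b_2 = 18 − 18 − 0 = 0. So H_2 = 0.

H_0 = Z,  H_1 = Z ⊕ Z/2,  H_2 = 0.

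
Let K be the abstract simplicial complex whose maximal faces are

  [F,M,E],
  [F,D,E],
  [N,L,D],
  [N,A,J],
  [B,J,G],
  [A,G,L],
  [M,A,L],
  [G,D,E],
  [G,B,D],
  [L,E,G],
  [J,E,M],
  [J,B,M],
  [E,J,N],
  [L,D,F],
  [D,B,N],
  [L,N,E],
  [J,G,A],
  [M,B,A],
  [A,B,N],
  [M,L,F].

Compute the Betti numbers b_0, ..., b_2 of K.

b_0 = 1, b_1 = 1, b_2 = 0.

K has 10 vertices, 30 edges, 20 triangles.
rank ∂_0 = 0, rank ∂_1 = 9 ⇒ b_0 = 10 − 0 − 9 = 1; all invariant factors of ∂_1 are 1 so no torsion. So H_0 = Z.
rank ∂_1 = 9, rank ∂_2 = 20 ⇒ b_1 = 30 − 9 − 20 = 1; ∂_2 has invariant factor(s) [2] giving torsion. So H_1 = Z ⊕ Z/2.
rank ∂_2 = 20, rank ∂_3 = 0 ⇒ b_2 = 20 − 20 − 0 = 0. So H_2 = 0.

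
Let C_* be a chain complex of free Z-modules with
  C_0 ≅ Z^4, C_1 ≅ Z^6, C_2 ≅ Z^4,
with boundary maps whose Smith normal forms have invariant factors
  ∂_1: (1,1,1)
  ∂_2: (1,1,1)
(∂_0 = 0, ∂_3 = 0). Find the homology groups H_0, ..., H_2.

H_0: b_0 = 4 − 0 − 3 = 1; torsion from ∂_1 factors > 1: none. So H_0 ≅ Z.
H_1: b_1 = 6 − 3 − 3 = 0; torsion from ∂_2 factors > 1: none. So H_1 ≅ 0.
H_2: b_2 = 4 − 3 − 0 = 1; torsion from ∂_3 factors > 1: none. So H_2 ≅ Z.

H_0 ≅ Z,  H_1 = 0,  H_2 ≅ Z.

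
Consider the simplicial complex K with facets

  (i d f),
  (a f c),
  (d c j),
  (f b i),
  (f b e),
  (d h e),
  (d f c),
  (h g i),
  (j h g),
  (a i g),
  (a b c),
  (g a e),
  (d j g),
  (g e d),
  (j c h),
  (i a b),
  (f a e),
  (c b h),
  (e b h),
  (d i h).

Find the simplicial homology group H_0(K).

H_0 ≅ Z.

Take the total order a < b < c < d < e < f < g < h < i < j on the vertex set. Then K (dimension 2) consists of the simplices:

  0-simplices (10): a, b, c, d, e, f, g, h, i, j
  1-simplices (30): ab, ac, ae, af, ag, ai, bc, be, bf, bh, bi, cd, cf, ch, cj, de, df, dg, dh, di, dj, ef, eg, eh, fi, gh, gi, gj, hi, hj
  2-simplices (20): abc, abi, acf, aef, aeg, agi, bch, bef, beh, bfi, cdf, cdj, chj, deg, deh, dfi, dgj, dhi, ghi, ghj

giving chain groups C_0 ≅ Z^10, C_1 ≅ Z^30, C_2 ≅ Z^20.

∂_1: C_1 → C_0 sends each edge [p,q] (with p < q) to q − p. For instance
  ∂eh = h − e.
This gives a 10×30 integer matrix of rank 9; reducing to Smith normal form yields diagonal entries (1,1,1,1,1,1,1,1,1).

The boundary map ∂_2: C_2 → C_1 maps a triangle to the signed sum of its edges. For instance
  ∂dgj = gj − dj + dg,
  ∂agi = gi − ai + ag.
As a 30×20 matrix over Z this has rank 20, with invariant factors (1,1,1,1,1,1,1,1,1,1,1,1,1,1,1,1,1,1,1,2).

Now H_k = ker ∂_k / im ∂_{k+1}, so:

  H_0: rank C_0 − rank ∂_1 = 10 − 9 = 1, and the invariant factors of ∂_1 are all 1, so H_0 ≅ Z.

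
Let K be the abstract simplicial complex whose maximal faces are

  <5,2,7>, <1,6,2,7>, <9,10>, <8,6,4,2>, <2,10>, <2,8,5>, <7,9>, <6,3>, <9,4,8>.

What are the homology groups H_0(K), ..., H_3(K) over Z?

Order the vertices as 1 < 2 < 3 < 4 < 5 < 6 < 7 < 8 < 9 < 10. Listing each simplex with vertices in this order, K has dimension 3 with simplices:

  0-simplices (10): [1], [2], [3], [4], [5], [6], [7], [8], [9], [10]
  1-simplices (20): [1,2], [1,6], [1,7], [2,4], [2,5], [2,6], [2,7], [2,8], [2,10], [3,6], [4,6], [4,8], [4,9], [5,7], [5,8], [6,7], [6,8], [7,9], [8,9], [9,10]
  2-simplices (11): [1,2,6], [1,2,7], [1,6,7], [2,4,6], [2,4,8], [2,5,7], [2,5,8], [2,6,7], [2,6,8], [4,6,8], [4,8,9]
  3-simplices (2): [1,2,6,7], [2,4,6,8]

so the chain groups are C_0 ≅ Z^10, C_1 ≅ Z^20, C_2 ≅ Z^11, C_3 ≅ Z^2.

The boundary map ∂_1: C_1 → C_0 sends each edge [p,q] (with p < q) to q − p. For instance
  ∂[4,8] = [8] − [4].
The resulting 10×20 matrix has rank 9, and its Smith normal form has invariant factors (1,1,1,1,1,1,1,1,1).

The boundary map ∂_2: C_2 → C_1 maps a triangle to the signed sum of its edges. For instance
  ∂[2,4,8] = [4,8] − [2,8] + [2,4],
  ∂[2,6,8] = [6,8] − [2,8] + [2,6].
The resulting 20×11 matrix has rank 9, and its Smith normal form has invariant factors (1,1,1,1,1,1,1,1,1).

The boundary map ∂_3: C_3 → C_2 sends each 3-simplex σ to the alternating sum Σ_i (−1)^i (σ with its i-th vertex removed). For instance
  ∂[1,2,6,7] = [2,6,7] − [1,6,7] + [1,2,7] − [1,2,6],
  ∂[2,4,6,8] = [4,6,8] − [2,6,8] + [2,4,8] − [2,4,6].
The resulting 11×2 matrix has rank 2, and its Smith normal form has invariant factors (1,1).

From H_k ≅ ker(∂_k) / im(∂_{k+1}) we obtain:

  H_0: rank C_0 − rank ∂_1 = 10 − 9 = 1, and the invariant factors of ∂_1 are all 1, so H_0 = Z.
  H_1: rank ker ∂_1 − rank ∂_2 = (20 − 9) − 9 = 2, and the invariant factors of ∂_2 are all 1, so H_1 = Z^2.
  H_2: rank ker ∂_2 − rank ∂_3 = (11 − 9) − 2 = 0, and the invariant factors of ∂_3 are all 1, so H_2 = 0.
  H_3: rank ker ∂_3 − rank ∂_4 = (2 − 2) − 0 = 0, and there is no ∂_4, so H_3 = 0.

As a check, the Euler characteristic is 10 − 20 + 11 − 2 = -1, which agrees with 1 − 2 + 0 − 0 = -1.

H_0 = Z,  H_1 = Z^2,  H_2 = 0,  H_3 = 0.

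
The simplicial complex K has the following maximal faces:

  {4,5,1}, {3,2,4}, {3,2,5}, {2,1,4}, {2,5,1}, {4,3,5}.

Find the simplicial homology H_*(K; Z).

We work with the vertex ordering 1 < 2 < 3 < 4 < 5. The simplices of K, each written with vertices in increasing order, are:

  0-simplices (5): [1], [2], [3], [4], [5]
  1-simplices (9): [1,2], [1,4], [1,5], [2,3], [2,4], [2,5], [3,4], [3,5], [4,5]
  2-simplices (6): [1,2,4], [1,2,5], [1,4,5], [2,3,4], [2,3,5], [3,4,5]

so the chain groups are C_0 ≅ Z^5, C_1 ≅ Z^9, C_2 ≅ Z^6.

The boundary map ∂_1: C_1 → C_0 sends each edge [p,q] (with p < q) to q − p. For instance
  ∂[4,5] = [5] − [4].
The 5×9 boundary matrix has rank 4 and Smith normal form diag(1,1,1,1).

The boundary map ∂_2: C_2 → C_1 maps a triangle to the signed sum of its edges. For instance
  ∂[3,4,5] = [4,5] − [3,5] + [3,4],
  ∂[2,3,5] = [3,5] − [2,5] + [2,3].
As a 9×6 matrix over Z this has rank 5, with invariant factors (1,1,1,1,1).

Now H_k = ker ∂_k / im ∂_{k+1}, so:

  H_0: rank C_0 − rank ∂_1 = 5 − 4 = 1, and the invariant factors of ∂_1 are all 1, so H_0 ≅ Z.
  H_1: rank ker ∂_1 − rank ∂_2 = (9 − 4) − 5 = 0, and the invariant factors of ∂_2 are all 1, so H_1 ≅ 0.
  H_2: rank ker ∂_2 − rank ∂_3 = (6 − 5) − 0 = 1, and there is no ∂_3, so H_2 ≅ Z.

As a check, the Euler characteristic is 5 − 9 + 6 = 2, which agrees with 1 − 0 + 1 = 2.

H_0 = Z,  H_1 = 0,  H_2 = Z.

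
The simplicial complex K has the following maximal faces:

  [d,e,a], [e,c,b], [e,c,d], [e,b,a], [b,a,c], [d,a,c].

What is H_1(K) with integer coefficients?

H_1 = 0.

We work with the vertex ordering a < b < c < d < e. The simplices of K, each written with vertices in increasing order, are:

  0-simplices (5): a, b, c, d, e
  1-simplices (9): ab, ac, ad, ae, bc, be, cd, ce, de
  2-simplices (6): abc, abe, acd, ade, bce, cde

giving chain groups C_0 ≅ Z^5, C_1 ≅ Z^9, C_2 ≅ Z^6.

∂_1: C_1 → C_0 is given by ∂[p,q] = [q] − [p]. For instance
  ∂ab = b − a.
As a 5×9 matrix over Z this has rank 4, with invariant factors (1,1,1,1).

The boundary map ∂_2: C_2 → C_1 acts by ∂[p,q,r] = [q,r] − [p,r] + [p,q]. For instance
  ∂cde = de − ce + cd,
  ∂bce = ce − be + bc.
The resulting 9×6 matrix has rank 5, and its Smith normal form has invariant factors (1,1,1,1,1).

Now H_k = ker ∂_k / im ∂_{k+1}, so:

  H_1: rank ker ∂_1 − rank ∂_2 = (9 − 4) − 5 = 0, and the invariant factors of ∂_2 are all 1, so H_1 ≅ 0.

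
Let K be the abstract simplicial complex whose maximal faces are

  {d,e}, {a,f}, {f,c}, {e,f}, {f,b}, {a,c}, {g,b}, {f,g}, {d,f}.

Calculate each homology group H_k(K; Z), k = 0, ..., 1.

Order the vertices as a < b < c < d < e < f < g. Listing each simplex with vertices in this order, K has dimension 1 with simplices:

  0-simplices (7): a, b, c, d, e, f, g
  1-simplices (9): ac, af, bf, bg, cf, de, df, ef, fg

giving chain groups C_0 ≅ Z^7, C_1 ≅ Z^9.

Boundary ∂_1: C_1 → C_0 sends each edge [p,q] (with p < q) to q − p. For instance
  ∂bf = f − b.
As a 7×9 matrix over Z this has rank 6, with invariant factors (1,1,1,1,1,1).

Reading off H_k = ker ∂_k / im ∂_{k+1}:

  H_0: rank C_0 − rank ∂_1 = 7 − 6 = 1, and the invariant factors of ∂_1 are all 1, so H_0 ≅ Z.
  H_1: rank ker ∂_1 − rank ∂_2 = (9 − 6) − 0 = 3, and there is no ∂_2, so H_1 ≅ Z^3.

As a check, the Euler characteristic is 7 − 9 = -2, which agrees with 1 − 3 = -2.

H_0 ≅ Z,  H_1 ≅ Z^3.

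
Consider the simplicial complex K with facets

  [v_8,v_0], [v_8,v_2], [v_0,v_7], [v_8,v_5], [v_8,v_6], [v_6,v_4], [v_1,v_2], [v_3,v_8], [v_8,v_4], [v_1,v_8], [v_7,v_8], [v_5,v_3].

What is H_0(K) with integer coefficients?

K has 9 vertices, 12 edges.
rank ∂_0 = 0, rank ∂_1 = 8 ⇒ b_0 = 9 − 0 − 8 = 1; all invariant factors of ∂_1 are 1 so no torsion. So H_0 = Z.

H_0 ≅ Z.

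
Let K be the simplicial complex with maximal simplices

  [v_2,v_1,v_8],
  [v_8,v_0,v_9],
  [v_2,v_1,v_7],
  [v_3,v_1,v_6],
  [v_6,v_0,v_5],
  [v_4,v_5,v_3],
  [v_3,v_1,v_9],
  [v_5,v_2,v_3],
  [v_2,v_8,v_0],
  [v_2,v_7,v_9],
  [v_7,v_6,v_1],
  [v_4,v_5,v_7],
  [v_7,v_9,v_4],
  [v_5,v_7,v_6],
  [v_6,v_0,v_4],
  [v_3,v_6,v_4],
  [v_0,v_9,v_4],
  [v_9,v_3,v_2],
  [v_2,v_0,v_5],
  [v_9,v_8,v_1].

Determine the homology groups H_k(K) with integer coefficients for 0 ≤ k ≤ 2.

H_0 = Z,  H_1 = Z ⊕ Z/2,  H_2 = 0.

K has 10 vertices, 30 edges, 20 triangles.
rank ∂_0 = 0, rank ∂_1 = 9 ⇒ b_0 = 10 − 0 − 9 = 1; all invariant factors of ∂_1 are 1 so no torsion. So H_0 ≅ Z.
rank ∂_1 = 9, rank ∂_2 = 20 ⇒ b_1 = 30 − 9 − 20 = 1; ∂_2 has invariant factor(s) [2] giving torsion. So H_1 ≅ Z ⊕ Z/2.
rank ∂_2 = 20, rank ∂_3 = 0 ⇒ b_2 = 20 − 20 − 0 = 0. So H_2 ≅ 0.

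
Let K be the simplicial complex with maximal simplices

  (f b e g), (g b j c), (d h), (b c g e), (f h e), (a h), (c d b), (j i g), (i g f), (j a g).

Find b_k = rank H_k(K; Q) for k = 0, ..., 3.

b_0 = 1, b_1 = 2, b_2 = 0, b_3 = 0.

Order the vertices as a < b < c < d < e < f < g < h < i < j. Listing each simplex with vertices in this order, K has dimension 3 with simplices:

  0-simplices (10): a, b, c, d, e, f, g, h, i, j
  1-simplices (23): ag, ah, aj, bc, bd, be, bf, bg, bj, cd, ce, cg, cj, dh, ef, eg, eh, fg, fh, fi, gi, gj, ij
  2-simplices (15): agj, bcd, bce, bcg, bcj, bef, beg, bfg, bgj, ceg, cgj, efg, efh, fgi, gij
  3-simplices (3): bceg, bcgj, befg

so the chain groups are C_0 ≅ Z^10, C_1 ≅ Z^23, C_2 ≅ Z^15, C_3 ≅ Z^3.

Boundary ∂_1: C_1 → C_0 is given by ∂[p,q] = [q] − [p]. For instance
  ∂cj = j − c.
This gives a 10×23 integer matrix of rank 9; reducing to Smith normal form yields diagonal entries (1,1,1,1,1,1,1,1,1).

∂_2: C_2 → C_1 acts by ∂[p,q,r] = [q,r] − [p,r] + [p,q]. For instance
  ∂bef = ef − bf + be,
  ∂cgj = gj − cj + cg.
The 23×15 boundary matrix has rank 12 and Smith normal form diag(1,1,1,1,1,1,1,1,1,1,1,1).

Boundary ∂_3: C_3 → C_2 sends each 3-simplex σ to the alternating sum Σ_i (−1)^i (σ with its i-th vertex removed). For instance
  ∂bcgj = cgj − bgj + bcj − bcg,
  ∂bceg = ceg − beg + bcg − bce.
As a 15×3 matrix over Z this has rank 3, with invariant factors (1,1,1).

Computing H_k = (kernel of ∂_k) / (image of ∂_{k+1}):

  H_0: rank C_0 − rank ∂_1 = 10 − 9 = 1, and the invariant factors of ∂_1 are all 1, so H_0 ≅ Z.
  H_1: rank ker ∂_1 − rank ∂_2 = (23 − 9) − 12 = 2, and the invariant factors of ∂_2 are all 1, so H_1 ≅ Z^2.
  H_2: rank ker ∂_2 − rank ∂_3 = (15 − 12) − 3 = 0, and the invariant factors of ∂_3 are all 1, so H_2 ≅ 0.
  H_3: rank ker ∂_3 − rank ∂_4 = (3 − 3) − 0 = 0, and there is no ∂_4, so H_3 ≅ 0.

Hence the Betti numbers are b_0 = 1, b_1 = 2, b_2 = 0, b_3 = 0.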